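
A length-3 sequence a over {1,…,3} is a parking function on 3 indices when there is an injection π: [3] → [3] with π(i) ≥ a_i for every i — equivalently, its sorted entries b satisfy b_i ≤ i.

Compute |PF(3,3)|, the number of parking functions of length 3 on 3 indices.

Count = 1·4^2 = 1 · 16 = 16 (Pollak)
One tuple (3,2,1) → sorted (1,2,3): b_i ≤ i ∀i, a PF.

16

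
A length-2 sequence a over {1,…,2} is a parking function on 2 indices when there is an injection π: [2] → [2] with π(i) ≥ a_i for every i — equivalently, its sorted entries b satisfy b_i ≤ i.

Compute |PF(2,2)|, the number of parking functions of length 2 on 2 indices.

Count = (2+1−2)·(2+1)^{2−1} = 1·3 = 3 (Konheim–Weiss)
One tuple (1,2) → sorted (1,2): b_i ≤ i ∀i, a PF.

3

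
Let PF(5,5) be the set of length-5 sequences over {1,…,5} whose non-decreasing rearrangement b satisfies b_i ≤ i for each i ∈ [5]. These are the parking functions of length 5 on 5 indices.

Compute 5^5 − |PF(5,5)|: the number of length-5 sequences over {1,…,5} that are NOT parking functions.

|PF(5,5)| = 1·6^4 = 1·1296 = 1296 (Konheim–Weiss)
E.g. (5,5,5,3,1) → sorted (1,3,5,5,5): b_2=3>2, not a PF.
So 3125 − 1296 = 1829 fail.

1829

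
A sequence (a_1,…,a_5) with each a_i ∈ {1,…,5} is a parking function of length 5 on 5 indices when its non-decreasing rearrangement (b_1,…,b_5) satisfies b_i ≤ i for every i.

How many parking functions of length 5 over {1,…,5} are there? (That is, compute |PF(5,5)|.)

1296

|PF(5,5)| = (6−5)·6^(5−1) = 1×1296 = 1296
Check (2,3,1,2,1) → sorted (1,1,2,2,3): b_i ≤ i ∀i, a PF.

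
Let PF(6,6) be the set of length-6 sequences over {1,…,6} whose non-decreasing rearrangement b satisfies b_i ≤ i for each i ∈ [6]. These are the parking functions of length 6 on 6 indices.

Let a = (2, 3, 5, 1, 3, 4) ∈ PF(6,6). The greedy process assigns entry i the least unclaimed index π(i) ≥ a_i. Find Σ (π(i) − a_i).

Σπ(i) = 1+…+6 = 21; Σa = 2+3+5+1+3+4 = 18; disp = 21−18 = 3.

3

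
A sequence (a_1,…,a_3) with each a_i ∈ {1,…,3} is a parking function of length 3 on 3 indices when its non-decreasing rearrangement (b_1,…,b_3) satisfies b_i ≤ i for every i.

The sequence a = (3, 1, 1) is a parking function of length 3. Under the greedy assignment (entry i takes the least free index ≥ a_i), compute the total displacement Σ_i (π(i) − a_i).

1

Σπ = 6 ({1..3} each once); Σa = 3+1+1 = 5; disp = 6−5 = 1.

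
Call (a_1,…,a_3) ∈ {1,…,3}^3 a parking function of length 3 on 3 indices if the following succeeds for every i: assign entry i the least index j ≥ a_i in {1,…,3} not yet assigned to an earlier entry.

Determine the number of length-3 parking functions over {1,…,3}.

Count = (3−3+1)·(3+1)^(3−1) = 1 · 16 = 16
Check (1,3,1) → sorted (1,1,3): b_i ≤ i ∀i, a PF.

16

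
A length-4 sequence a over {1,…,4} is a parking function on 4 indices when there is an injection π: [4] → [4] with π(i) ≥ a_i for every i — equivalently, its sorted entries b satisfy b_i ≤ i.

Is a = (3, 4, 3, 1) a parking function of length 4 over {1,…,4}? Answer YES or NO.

Sorted: b = (1, 3, 3, 4).
  b_1=1 ≤ 1
  b_2=3 > 2
  fails at i=2 ⇒ NO

NO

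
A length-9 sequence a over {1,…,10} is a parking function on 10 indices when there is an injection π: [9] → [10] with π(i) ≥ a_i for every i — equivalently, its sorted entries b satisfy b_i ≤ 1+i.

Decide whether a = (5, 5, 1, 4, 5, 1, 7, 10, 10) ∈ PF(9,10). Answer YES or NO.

Rearranged: b = (1, 1, 4, 5, 5, 5, 7, 10, 10).
  b_1=1 ≤ 2
  b_2=1 ≤ 3
  b_3=4 ≤ 4
  b_4=5 ≤ 5
  b_5=5 ≤ 6
  b_6=5 ≤ 7
  b_7=7 ≤ 8
  b_8=10 > 9
  fails at i=8 ⇒ NO

NO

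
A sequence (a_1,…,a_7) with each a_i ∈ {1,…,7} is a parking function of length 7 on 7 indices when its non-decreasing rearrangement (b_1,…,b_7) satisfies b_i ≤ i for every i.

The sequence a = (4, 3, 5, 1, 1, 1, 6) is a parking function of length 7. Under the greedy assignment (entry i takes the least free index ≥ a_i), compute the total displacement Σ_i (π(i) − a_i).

7

Σπ(i) = 1+…+7 = 28; Σa = 4+3+5+1+1+1+6 = 21; disp = 28−21 = 7.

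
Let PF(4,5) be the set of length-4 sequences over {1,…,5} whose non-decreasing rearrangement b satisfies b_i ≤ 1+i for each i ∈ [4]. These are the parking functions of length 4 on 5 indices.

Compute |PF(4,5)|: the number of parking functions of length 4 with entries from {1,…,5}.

|PF(4,5)| = (5+1−4)·(5+1)^{4−1} = 2·216 = 432 (Konheim–Weiss)
Example (1,2,1,4) → sorted (1,1,2,4): b_i ≤ 1+i ∀i, a PF.

432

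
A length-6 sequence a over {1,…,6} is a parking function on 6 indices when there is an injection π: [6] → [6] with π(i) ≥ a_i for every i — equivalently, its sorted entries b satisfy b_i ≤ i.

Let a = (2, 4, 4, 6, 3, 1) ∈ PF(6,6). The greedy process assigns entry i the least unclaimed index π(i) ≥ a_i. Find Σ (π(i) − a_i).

Σπ(i) = 1+…+6 = 21; Σa = 2+4+4+6+3+1 = 20; disp = 21−20 = 1.

1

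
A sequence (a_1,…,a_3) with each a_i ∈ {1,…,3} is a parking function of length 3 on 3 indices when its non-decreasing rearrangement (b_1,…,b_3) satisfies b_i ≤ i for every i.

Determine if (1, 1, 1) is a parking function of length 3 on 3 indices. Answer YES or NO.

YES

Sorted: b = (1, 1, 1).
  b_1=1 ≤ 1
  b_2=1 ≤ 2
  b_3=1 ≤ 3
All bounds hold ⇒ YES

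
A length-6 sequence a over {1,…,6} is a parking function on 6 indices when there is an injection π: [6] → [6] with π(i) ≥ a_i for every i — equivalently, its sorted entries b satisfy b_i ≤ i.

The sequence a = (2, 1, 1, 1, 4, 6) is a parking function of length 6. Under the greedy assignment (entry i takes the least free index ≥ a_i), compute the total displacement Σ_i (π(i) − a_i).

Σπ = 21 ({1..6} each once); Σa = 2+1+1+1+4+6 = 15; disp = 21−15 = 6.

6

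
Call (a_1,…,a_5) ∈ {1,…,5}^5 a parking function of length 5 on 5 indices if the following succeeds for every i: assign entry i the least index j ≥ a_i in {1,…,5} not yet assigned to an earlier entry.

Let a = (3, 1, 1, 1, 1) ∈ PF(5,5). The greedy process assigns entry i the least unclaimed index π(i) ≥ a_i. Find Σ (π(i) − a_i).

Σπ(i) = 1+…+5 = 15; Σa = 3+1+1+1+1 = 7; disp = 15−7 = 8.

8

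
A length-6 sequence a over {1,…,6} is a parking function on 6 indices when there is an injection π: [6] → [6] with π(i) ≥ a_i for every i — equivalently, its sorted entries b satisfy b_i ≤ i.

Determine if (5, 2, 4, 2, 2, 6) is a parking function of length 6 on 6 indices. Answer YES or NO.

Order a: b = (2, 2, 2, 4, 5, 6).
  b_1=2 > 1
  fails at i=1 ⇒ NO

NO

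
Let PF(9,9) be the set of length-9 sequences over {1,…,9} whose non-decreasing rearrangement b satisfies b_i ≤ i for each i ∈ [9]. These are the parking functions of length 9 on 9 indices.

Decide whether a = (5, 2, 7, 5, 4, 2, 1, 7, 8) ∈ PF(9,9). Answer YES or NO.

Rearranged: b = (1, 2, 2, 4, 5, 5, 7, 7, 8).
  b_1=1 ≤ 1
  b_2=2 ≤ 2
  b_3=2 ≤ 3
  b_4=4 ≤ 4
  b_5=5 ≤ 5
  b_6=5 ≤ 6
  b_7=7 ≤ 7
  b_8=7 ≤ 8
  b_9=8 ≤ 9
All bounds hold ⇒ YES

YES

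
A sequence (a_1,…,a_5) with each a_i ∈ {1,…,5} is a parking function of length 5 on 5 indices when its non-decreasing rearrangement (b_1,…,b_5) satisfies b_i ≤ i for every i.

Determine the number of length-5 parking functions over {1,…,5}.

|PF(5,5)| = (5+1−5)·(5+1)^{5−1} = 1 · 1296 = 1296 (Konheim–Weiss)
Example (2,3,1,5,4) → sorted (1,2,3,4,5): b_i ≤ i ∀i, a PF.

1296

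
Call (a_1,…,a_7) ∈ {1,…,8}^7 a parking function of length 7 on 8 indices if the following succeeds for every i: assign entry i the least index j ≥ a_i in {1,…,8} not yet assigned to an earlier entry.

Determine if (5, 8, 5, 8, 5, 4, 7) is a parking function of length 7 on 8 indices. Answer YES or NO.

Order a: b = (4, 5, 5, 5, 7, 8, 8).
  b_1=4 > 2
  fails at i=1 ⇒ NO

NO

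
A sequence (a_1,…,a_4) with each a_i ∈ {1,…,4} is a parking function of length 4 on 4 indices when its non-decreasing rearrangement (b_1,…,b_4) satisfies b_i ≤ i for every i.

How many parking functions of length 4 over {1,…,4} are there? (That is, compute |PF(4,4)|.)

|PF| = (4+1−4)·(4+1)^{4−1} = 1 · 125 = 125 (Konheim–Weiss)
E.g. (1,1,1,3) → sorted (1,1,1,3): b_i ≤ i ∀i, a PF.

125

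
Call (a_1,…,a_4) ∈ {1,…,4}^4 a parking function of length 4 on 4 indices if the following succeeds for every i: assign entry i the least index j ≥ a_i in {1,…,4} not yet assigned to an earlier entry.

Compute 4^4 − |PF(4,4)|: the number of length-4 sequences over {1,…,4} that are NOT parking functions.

|PF| = (5−4)·5^(4−1) = 1 · 125 = 125
Example (1,3,3,3) → sorted (1,3,3,3): b_2=3>2, not a PF.
So 256 − 125 = 131 fail.

131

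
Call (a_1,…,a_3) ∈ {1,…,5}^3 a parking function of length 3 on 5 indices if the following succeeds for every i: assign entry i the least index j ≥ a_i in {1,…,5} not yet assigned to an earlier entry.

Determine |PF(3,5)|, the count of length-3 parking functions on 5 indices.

Count = (5−3+1)·(5+1)^(3−1) = 3·36 = 108 (Pollak)
One tuple (2,1,5) → sorted (1,2,5): b_i ≤ 2+i ∀i, a PF.

108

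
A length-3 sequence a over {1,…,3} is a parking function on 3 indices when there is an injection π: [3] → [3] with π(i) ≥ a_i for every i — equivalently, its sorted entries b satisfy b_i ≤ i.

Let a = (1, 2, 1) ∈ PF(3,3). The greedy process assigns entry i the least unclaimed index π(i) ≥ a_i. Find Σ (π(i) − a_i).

Σπ(i) = 1+…+3 = 6; Σa = 1+2+1 = 4; disp = 6−4 = 2.

2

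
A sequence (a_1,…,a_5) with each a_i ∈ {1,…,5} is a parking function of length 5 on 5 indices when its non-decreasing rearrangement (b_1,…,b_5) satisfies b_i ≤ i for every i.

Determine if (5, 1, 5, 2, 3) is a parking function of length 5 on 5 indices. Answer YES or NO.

Rearranged: b = (1, 2, 3, 5, 5).
  b_1=1 ≤ 1
  b_2=2 ≤ 2
  b_3=3 ≤ 3
  b_4=5 > 4
  fails at i=4 ⇒ NO

NO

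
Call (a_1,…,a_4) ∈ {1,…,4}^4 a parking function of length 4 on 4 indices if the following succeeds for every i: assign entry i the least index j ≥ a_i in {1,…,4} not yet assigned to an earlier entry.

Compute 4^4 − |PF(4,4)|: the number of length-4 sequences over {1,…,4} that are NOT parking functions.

|PF| = (5−4)·5^(4−1) = 1·125 = 125 [KW]
E.g. (3,3,3,3) → sorted (3,3,3,3): b_1=3>1, not a PF.
4^4 − 125 = 256 − 125 = 131

131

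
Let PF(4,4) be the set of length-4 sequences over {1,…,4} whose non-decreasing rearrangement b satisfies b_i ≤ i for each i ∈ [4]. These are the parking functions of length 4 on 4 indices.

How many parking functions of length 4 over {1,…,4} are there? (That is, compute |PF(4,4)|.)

|PF(4,4)| = (4−4+1)·(4+1)^(4−1) = 1 · 125 = 125 [KW]
E.g. (4,1,1,1) → sorted (1,1,1,4): b_i ≤ i ∀i, a PF.

125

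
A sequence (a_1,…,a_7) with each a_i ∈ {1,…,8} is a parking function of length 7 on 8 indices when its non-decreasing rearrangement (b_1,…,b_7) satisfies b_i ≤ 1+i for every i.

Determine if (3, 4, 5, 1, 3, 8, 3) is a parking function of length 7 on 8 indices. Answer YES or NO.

Order a: b = (1, 3, 3, 3, 4, 5, 8).
  b_1=1 ≤ 2
  b_2=3 ≤ 3
  b_3=3 ≤ 4
  b_4=3 ≤ 5
  b_5=4 ≤ 6
  b_6=5 ≤ 7
  b_7=8 ≤ 8
All bounds hold ⇒ YES

YES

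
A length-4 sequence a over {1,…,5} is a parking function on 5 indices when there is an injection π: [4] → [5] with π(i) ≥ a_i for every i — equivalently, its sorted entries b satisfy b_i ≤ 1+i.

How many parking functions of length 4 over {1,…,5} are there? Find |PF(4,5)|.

432

Count = 2·6^3 = 2·216 = 432 [KW]
Check (3,1,5,3) → sorted (1,3,3,5): b_i ≤ 1+i ∀i, a PF.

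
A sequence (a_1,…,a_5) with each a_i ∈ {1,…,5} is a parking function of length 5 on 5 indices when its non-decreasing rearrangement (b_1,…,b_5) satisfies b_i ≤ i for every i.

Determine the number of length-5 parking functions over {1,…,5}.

1296

|PF| = (5+1−5)·(5+1)^{5−1} = 1×1296 = 1296 (Konheim–Weiss)
Check (3,4,2,3,1) → sorted (1,2,3,3,4): b_i ≤ i ∀i, a PF.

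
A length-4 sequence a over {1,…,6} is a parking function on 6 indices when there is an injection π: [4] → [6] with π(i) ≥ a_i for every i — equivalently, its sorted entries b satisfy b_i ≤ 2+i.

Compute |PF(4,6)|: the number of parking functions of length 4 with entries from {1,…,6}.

|PF(4,6)| = (6−4+1)·(6+1)^(4−1) = 3·343 = 1029 (Pollak)
Example (5,2,3,5) → sorted (2,3,5,5): b_i ≤ 2+i ∀i, a PF.

1029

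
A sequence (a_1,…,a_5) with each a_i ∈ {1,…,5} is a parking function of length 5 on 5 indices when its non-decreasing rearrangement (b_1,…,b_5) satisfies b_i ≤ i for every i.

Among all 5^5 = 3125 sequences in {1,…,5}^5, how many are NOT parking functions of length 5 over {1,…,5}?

Count = 1·6^4 = 1·1296 = 1296 [KW]
One tuple (5,5,4,5,5) → sorted (4,5,5,5,5): b_1=4>1, not a PF.
Total 3125; non-PF = 3125−1296 = 1829

1829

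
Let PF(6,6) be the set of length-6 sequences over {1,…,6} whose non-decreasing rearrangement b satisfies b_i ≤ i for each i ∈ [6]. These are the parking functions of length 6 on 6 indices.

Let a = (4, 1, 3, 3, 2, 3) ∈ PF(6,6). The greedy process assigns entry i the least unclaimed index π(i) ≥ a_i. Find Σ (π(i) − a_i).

Σπ = 21 ({1..6} each once); Σa = 4+1+3+3+2+3 = 16; disp = 21−16 = 5.

5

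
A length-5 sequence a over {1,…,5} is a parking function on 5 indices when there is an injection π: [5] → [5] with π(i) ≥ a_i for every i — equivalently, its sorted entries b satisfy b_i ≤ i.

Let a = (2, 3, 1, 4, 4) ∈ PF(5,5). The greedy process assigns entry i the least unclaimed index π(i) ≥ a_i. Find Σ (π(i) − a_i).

1

Σπ(i) = 1+…+5 = 15; Σa = 2+3+1+4+4 = 14; disp = 15−14 = 1.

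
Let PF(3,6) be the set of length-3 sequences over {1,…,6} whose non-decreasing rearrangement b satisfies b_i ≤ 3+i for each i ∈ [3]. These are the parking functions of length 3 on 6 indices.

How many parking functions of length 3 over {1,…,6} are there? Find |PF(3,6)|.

|PF(3,6)| = (6−3+1)·(6+1)^(3−1) = 4·49 = 196 [KW]
Example (5,2,2) → sorted (2,2,5): b_i ≤ 3+i ∀i, a PF.

196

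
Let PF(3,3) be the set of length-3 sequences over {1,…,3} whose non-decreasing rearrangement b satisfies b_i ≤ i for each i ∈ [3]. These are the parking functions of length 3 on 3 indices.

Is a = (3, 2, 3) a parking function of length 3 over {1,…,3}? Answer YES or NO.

Rearranged: b = (2, 3, 3).
  b_1=2 > 1
  fails at i=1 ⇒ NO

NO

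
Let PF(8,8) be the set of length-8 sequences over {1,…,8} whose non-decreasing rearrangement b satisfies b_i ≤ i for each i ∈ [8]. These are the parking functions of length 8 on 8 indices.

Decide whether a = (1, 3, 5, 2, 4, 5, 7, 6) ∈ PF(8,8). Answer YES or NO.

YES

Order a: b = (1, 2, 3, 4, 5, 5, 6, 7).
  b_1=1 ≤ 1
  b_2=2 ≤ 2
  b_3=3 ≤ 3
  b_4=4 ≤ 4
  b_5=5 ≤ 5
  b_6=5 ≤ 6
  b_7=6 ≤ 7
  b_8=7 ≤ 8
All bounds hold ⇒ YES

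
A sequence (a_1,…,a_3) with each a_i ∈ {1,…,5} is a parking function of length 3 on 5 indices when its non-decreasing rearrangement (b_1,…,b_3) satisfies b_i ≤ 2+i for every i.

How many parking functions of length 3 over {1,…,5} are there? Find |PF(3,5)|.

Count = (5+1−3)·(5+1)^{3−1} = 3 · 36 = 108
Check (5,2,1) → sorted (1,2,5): b_i ≤ 2+i ∀i, a PF.

108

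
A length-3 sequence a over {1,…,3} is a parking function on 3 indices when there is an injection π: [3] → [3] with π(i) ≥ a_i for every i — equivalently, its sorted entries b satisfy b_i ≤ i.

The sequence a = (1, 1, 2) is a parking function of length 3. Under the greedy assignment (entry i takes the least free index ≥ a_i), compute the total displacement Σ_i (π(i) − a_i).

2

Σπ = 6 ({1..3} each once); Σa = 1+1+2 = 4; disp = 6−4 = 2.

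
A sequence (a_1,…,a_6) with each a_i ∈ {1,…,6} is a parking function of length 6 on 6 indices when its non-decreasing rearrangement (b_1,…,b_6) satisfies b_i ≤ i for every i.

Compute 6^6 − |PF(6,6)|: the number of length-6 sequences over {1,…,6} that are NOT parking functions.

Count = 1·7^5 = 1·16807 = 16807
E.g. (6,1,5,6,4,6) → sorted (1,4,5,6,6,6): b_2=4>2, not a PF.
Total 46656; non-PF = 46656−16807 = 29849

29849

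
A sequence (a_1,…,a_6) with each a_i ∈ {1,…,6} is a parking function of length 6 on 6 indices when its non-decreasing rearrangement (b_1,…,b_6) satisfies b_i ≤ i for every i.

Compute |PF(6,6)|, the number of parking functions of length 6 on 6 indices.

16807

|PF(6,6)| = (7−6)·7^(6−1) = 1 · 16807 = 16807 [KW]
One tuple (4,3,2,6,1,3) → sorted (1,2,3,3,4,6): b_i ≤ i ∀i, a PF.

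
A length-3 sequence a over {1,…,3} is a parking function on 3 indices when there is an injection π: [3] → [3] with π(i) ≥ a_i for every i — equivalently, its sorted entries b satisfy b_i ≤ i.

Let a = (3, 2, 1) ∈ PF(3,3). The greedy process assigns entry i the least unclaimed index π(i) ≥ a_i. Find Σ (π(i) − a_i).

Σπ(i) = 1+…+3 = 6; Σa = 3+2+1 = 6; disp = 6−6 = 0.

0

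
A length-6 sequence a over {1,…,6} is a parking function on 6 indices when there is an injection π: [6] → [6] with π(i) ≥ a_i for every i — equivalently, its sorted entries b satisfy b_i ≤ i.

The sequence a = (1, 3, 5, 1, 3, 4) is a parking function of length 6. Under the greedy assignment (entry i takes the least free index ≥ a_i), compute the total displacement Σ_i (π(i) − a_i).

4

Σπ = 6·7/2 = 21 (π permutes [6]); Σa = 1+3+5+1+3+4 = 17; disp = 21−17 = 4.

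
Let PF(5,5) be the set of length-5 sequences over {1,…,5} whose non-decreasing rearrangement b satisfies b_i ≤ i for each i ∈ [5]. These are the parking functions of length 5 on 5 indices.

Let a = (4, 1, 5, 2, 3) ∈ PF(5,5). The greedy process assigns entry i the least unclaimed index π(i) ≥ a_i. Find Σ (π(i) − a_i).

0

Σπ(i) = 1+…+5 = 15; Σa = 4+1+5+2+3 = 15; disp = 15−15 = 0.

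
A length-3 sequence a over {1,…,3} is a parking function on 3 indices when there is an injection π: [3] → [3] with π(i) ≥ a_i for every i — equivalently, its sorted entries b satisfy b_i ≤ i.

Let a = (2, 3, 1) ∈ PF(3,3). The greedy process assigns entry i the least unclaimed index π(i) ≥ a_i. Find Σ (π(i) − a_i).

Σπ = 3·4/2 = 6 (π permutes [3]); Σa = 2+3+1 = 6; disp = 6−6 = 0.

0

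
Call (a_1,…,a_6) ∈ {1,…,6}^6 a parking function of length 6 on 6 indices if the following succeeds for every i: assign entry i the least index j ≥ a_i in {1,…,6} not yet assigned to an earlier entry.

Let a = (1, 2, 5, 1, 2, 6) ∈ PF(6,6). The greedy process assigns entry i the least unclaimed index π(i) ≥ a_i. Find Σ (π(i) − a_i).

4

Σπ = 6·7/2 = 21 (π permutes [6]); Σa = 1+2+5+1+2+6 = 17; disp = 21−17 = 4.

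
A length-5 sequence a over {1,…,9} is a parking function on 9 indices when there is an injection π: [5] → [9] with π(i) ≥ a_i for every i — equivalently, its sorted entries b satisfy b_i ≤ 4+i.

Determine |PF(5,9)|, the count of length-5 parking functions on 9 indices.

50000

Count = (9+1−5)·(9+1)^{5−1} = 5 · 10000 = 50000 [KW]
E.g. (2,7,5,9,5) → sorted (2,5,5,7,9): b_i ≤ 4+i ∀i, a PF.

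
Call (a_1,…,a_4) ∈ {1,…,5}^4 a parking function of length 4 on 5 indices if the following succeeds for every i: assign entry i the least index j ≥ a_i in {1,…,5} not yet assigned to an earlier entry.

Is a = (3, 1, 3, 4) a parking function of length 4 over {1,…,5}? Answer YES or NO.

Rearranged: b = (1, 3, 3, 4).
  b_1=1 ≤ 2
  b_2=3 ≤ 3
  b_3=3 ≤ 4
  b_4=4 ≤ 5
All bounds hold ⇒ YES

YES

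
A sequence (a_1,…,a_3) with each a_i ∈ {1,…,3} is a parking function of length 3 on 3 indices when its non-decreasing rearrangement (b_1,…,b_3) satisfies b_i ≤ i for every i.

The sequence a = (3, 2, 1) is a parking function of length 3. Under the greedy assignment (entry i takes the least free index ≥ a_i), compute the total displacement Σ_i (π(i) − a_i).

Σπ(i) = 1+…+3 = 6; Σa = 3+2+1 = 6; disp = 6−6 = 0.

0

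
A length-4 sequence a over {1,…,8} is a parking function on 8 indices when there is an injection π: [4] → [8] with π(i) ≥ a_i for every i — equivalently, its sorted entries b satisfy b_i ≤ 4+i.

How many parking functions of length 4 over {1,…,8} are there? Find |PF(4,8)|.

3645

|PF(4,8)| = (8+1−4)·(8+1)^{4−1} = 5·729 = 3645 (Pollak)
Check (6,6,2,8) → sorted (2,6,6,8): b_i ≤ 4+i ∀i, a PF.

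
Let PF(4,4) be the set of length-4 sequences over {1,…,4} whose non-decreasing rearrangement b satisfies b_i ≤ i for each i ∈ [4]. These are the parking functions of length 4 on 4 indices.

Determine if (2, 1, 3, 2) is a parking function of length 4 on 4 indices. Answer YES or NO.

Sorted: b = (1, 2, 2, 3).
  b_1=1 ≤ 1
  b_2=2 ≤ 2
  b_3=2 ≤ 3
  b_4=3 ≤ 4
All bounds hold ⇒ YES

YES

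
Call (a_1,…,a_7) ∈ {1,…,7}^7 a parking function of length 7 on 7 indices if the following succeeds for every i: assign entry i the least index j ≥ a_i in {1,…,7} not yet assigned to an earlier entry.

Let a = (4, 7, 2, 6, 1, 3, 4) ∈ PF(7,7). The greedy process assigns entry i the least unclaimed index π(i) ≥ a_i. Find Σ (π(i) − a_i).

1

Σπ = 28 ({1..7} each once); Σa = 4+7+2+6+1+3+4 = 27; disp = 28−27 = 1.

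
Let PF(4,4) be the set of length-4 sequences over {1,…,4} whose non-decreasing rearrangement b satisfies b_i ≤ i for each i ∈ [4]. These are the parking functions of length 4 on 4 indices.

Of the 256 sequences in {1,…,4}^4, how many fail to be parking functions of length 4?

Count = 1·5^3 = 1×125 = 125 (Pollak)
E.g. (1,4,4,1) → sorted (1,1,4,4): b_3=4>3, not a PF.
So 256 − 125 = 131 fail.

131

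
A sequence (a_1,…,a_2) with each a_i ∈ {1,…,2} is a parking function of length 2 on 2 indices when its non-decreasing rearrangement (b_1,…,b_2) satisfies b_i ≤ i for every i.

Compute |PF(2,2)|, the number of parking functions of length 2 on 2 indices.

3

|PF(2,2)| = 1·3^1 = 1·3 = 3 [KW]
Check (1,1) → sorted (1,1): b_i ≤ i ∀i, a PF.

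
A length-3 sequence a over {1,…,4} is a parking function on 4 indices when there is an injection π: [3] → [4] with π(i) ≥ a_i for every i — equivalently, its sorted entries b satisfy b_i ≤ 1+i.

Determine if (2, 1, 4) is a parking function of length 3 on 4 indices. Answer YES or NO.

Sorted: b = (1, 2, 4).
  b_1=1 ≤ 2
  b_2=2 ≤ 3
  b_3=4 ≤ 4
All bounds hold ⇒ YES

YES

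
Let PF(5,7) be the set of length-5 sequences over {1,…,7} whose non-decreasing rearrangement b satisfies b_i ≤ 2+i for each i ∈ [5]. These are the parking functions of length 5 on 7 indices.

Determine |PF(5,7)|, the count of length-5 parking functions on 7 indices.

12288

#PF = (7+1−5)·(7+1)^{5−1} = 3·4096 = 12288 [KW]
Example (5,5,4,7,3) → sorted (3,4,5,5,7): b_i ≤ 2+i ∀i, a PF.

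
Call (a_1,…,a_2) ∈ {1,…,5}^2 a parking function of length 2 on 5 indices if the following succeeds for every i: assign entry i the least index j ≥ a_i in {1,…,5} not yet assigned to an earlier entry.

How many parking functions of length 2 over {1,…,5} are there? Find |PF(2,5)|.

24

#PF = (5−2+1)·(5+1)^(2−1) = 4×6 = 24 (Konheim–Weiss)
Example (3,1) → sorted (1,3): b_i ≤ 3+i ∀i, a PF.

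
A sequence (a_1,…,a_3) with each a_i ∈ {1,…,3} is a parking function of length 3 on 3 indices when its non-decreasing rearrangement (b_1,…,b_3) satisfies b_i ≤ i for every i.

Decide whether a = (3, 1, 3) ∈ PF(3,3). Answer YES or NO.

NO

Rearranged: b = (1, 3, 3).
  b_1=1 ≤ 1
  b_2=3 > 2
  fails at i=2 ⇒ NO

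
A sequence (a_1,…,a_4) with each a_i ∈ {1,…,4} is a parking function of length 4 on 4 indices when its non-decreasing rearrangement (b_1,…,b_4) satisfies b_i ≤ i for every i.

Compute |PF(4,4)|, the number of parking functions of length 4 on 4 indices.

125

|PF| = (5−4)·5^(4−1) = 1×125 = 125
Example (2,3,1,1) → sorted (1,1,2,3): b_i ≤ i ∀i, a PF.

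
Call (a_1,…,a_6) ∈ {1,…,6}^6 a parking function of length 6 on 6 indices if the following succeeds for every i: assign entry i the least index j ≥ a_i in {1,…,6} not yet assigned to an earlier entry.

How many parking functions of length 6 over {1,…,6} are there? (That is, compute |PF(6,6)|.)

16807

#PF = (6−6+1)·(6+1)^(6−1) = 1·16807 = 16807
One tuple (2,2,1,2,3,1) → sorted (1,1,2,2,2,3): b_i ≤ i ∀i, a PF.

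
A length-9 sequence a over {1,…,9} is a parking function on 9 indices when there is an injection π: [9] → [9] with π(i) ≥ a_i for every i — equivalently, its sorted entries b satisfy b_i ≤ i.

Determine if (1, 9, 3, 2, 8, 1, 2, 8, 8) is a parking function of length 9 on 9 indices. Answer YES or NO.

NO

Sorted: b = (1, 1, 2, 2, 3, 8, 8, 8, 9).
  b_1=1 ≤ 1
  b_2=1 ≤ 2
  b_3=2 ≤ 3
  b_4=2 ≤ 4
  b_5=3 ≤ 5
  b_6=8 > 6
  fails at i=6 ⇒ NO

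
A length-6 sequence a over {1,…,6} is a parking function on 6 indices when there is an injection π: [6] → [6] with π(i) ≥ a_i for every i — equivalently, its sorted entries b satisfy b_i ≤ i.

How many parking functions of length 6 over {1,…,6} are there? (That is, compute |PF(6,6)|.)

|PF(6,6)| = (6+1−6)·(6+1)^{6−1} = 1 · 16807 = 16807
Check (1,5,2,3,2,4) → sorted (1,2,2,3,4,5): b_i ≤ i ∀i, a PF.

16807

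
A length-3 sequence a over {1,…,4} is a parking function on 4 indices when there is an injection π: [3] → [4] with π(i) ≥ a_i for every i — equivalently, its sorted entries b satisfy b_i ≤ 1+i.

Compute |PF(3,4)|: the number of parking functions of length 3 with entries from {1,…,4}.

|PF(3,4)| = 2·5^2 = 2·25 = 50 (Konheim–Weiss)
Check (2,2,2) → sorted (2,2,2): b_i ≤ 1+i ∀i, a PF.

50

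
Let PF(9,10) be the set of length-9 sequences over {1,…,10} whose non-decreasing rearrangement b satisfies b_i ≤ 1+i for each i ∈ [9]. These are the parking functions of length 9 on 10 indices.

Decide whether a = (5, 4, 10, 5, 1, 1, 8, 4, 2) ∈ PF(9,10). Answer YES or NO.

YES

Order a: b = (1, 1, 2, 4, 4, 5, 5, 8, 10).
  b_1=1 ≤ 2
  b_2=1 ≤ 3
  b_3=2 ≤ 4
  b_4=4 ≤ 5
  b_5=4 ≤ 6
  b_6=5 ≤ 7
  b_7=5 ≤ 8
  b_8=8 ≤ 9
  b_9=10 ≤ 10
All bounds hold ⇒ YES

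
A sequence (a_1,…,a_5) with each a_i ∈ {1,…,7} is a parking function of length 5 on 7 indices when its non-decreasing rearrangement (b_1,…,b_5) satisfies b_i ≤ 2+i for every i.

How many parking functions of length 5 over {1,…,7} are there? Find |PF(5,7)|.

12288

#PF = (7−5+1)·(7+1)^(5−1) = 3×4096 = 12288 [KW]
Example (7,3,2,1,3) → sorted (1,2,3,3,7): b_i ≤ 2+i ∀i, a PF.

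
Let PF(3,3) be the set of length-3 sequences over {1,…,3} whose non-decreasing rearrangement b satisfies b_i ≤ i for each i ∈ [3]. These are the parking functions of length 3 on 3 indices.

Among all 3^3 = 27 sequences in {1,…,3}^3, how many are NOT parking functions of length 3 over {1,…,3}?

11

#PF = 1·4^2 = 1·16 = 16 (Konheim–Weiss)
Example (3,1,3) → sorted (1,3,3): b_2=3>2, not a PF.
Total 27; non-PF = 27−16 = 11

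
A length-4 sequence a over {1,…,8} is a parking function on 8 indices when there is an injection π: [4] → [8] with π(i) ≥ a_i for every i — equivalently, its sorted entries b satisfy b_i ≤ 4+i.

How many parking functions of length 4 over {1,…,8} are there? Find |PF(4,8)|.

3645

|PF(4,8)| = (8−4+1)·(8+1)^(4−1) = 5·729 = 3645 (Pollak)
Example (3,1,7,5) → sorted (1,3,5,7): b_i ≤ 4+i ∀i, a PF.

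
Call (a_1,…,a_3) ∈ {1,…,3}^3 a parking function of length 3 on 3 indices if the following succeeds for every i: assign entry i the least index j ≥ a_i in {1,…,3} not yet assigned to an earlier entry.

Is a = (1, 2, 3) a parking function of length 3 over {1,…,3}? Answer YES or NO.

YES

Sorted: b = (1, 2, 3).
  b_1=1 ≤ 1
  b_2=2 ≤ 2
  b_3=3 ≤ 3
All bounds hold ⇒ YES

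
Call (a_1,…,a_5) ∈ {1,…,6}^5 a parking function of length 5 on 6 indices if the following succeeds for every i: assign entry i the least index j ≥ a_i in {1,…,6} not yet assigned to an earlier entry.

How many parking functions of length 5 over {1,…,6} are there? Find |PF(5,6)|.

|PF| = (6−5+1)·(6+1)^(5−1) = 2·2401 = 4802 (Konheim–Weiss)
Check (4,1,4,5,1) → sorted (1,1,4,4,5): b_i ≤ 1+i ∀i, a PF.

4802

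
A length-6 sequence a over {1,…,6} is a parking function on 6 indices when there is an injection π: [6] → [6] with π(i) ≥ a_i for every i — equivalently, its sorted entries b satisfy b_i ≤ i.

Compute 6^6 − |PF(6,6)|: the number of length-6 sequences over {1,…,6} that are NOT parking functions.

Count = (6+1−6)·(6+1)^{6−1} = 1×16807 = 16807 (Pollak)
Example (5,2,6,5,3,2) → sorted (2,2,3,5,5,6): b_1=2>1, not a PF.
So 46656 − 16807 = 29849 fail.

29849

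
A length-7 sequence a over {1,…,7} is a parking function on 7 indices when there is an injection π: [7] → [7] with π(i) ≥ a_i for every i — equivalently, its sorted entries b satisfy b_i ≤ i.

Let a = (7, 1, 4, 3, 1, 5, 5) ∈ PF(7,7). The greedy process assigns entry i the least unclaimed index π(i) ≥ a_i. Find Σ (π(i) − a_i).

Σπ(i) = 1+…+7 = 28; Σa = 7+1+4+3+1+5+5 = 26; disp = 28−26 = 2.

2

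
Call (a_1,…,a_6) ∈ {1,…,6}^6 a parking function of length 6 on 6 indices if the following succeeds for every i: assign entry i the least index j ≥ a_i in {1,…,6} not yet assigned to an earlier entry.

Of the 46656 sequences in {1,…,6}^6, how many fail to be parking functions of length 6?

29849

|PF| = (6−6+1)·(6+1)^(6−1) = 1×16807 = 16807 (Konheim–Weiss)
Check (6,4,5,6,5,6) → sorted (4,5,5,6,6,6): b_1=4>1, not a PF.
6^6 − 16807 = 46656 − 16807 = 29849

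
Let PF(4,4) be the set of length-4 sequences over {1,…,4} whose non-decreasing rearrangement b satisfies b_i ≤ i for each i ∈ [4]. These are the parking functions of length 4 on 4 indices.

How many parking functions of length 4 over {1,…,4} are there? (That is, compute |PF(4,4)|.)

125

|PF(4,4)| = 1·5^3 = 1·125 = 125 (Konheim–Weiss)
One tuple (2,3,1,2) → sorted (1,2,2,3): b_i ≤ i ∀i, a PF.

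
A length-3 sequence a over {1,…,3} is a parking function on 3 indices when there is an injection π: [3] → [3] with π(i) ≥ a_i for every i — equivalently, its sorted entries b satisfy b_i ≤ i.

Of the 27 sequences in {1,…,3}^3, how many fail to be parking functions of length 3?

Count = (3+1−3)·(3+1)^{3−1} = 1·16 = 16 (Pollak)
Check (3,2,3) → sorted (2,3,3): b_1=2>1, not a PF.
So 27 − 16 = 11 fail.

11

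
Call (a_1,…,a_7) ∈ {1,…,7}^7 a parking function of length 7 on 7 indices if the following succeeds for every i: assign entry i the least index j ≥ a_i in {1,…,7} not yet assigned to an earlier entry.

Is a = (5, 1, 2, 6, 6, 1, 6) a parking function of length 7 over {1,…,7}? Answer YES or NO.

Rearranged: b = (1, 1, 2, 5, 6, 6, 6).
  b_1=1 ≤ 1
  b_2=1 ≤ 2
  b_3=2 ≤ 3
  b_4=5 > 4
  fails at i=4 ⇒ NO

NO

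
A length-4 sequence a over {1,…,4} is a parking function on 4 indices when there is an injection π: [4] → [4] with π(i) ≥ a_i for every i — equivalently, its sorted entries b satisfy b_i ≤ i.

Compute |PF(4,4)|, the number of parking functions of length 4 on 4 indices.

|PF| = 1·5^3 = 1×125 = 125 [KW]
E.g. (1,2,3,2) → sorted (1,2,2,3): b_i ≤ i ∀i, a PF.

125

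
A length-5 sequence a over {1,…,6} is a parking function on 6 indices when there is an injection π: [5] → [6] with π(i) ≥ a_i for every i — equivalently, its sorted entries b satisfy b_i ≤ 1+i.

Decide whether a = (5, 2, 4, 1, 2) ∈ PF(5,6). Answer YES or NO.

YES

Sorted: b = (1, 2, 2, 4, 5).
  b_1=1 ≤ 2
  b_2=2 ≤ 3
  b_3=2 ≤ 4
  b_4=4 ≤ 5
  b_5=5 ≤ 6
All bounds hold ⇒ YES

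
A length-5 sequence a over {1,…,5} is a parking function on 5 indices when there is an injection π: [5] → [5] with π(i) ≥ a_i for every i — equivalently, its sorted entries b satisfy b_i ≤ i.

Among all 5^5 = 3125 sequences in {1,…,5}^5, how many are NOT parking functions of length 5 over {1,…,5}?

1829

Count = (5+1−5)·(5+1)^{5−1} = 1 · 1296 = 1296 [KW]
One tuple (3,2,3,4,4) → sorted (2,3,3,4,4): b_1=2>1, not a PF.
So 3125 − 1296 = 1829 fail.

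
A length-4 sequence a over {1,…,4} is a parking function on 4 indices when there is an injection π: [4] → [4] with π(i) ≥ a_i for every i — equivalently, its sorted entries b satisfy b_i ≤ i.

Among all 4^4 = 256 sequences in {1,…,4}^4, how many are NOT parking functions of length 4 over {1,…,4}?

131

|PF| = (4−4+1)·(4+1)^(4−1) = 1·125 = 125
Example (4,4,2,2) → sorted (2,2,4,4): b_1=2>1, not a PF.
So 256 − 125 = 131 fail.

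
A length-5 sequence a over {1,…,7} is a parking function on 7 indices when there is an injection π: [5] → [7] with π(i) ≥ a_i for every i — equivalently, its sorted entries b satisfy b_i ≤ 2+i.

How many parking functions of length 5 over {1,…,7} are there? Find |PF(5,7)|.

#PF = 3·8^4 = 3·4096 = 12288 (Konheim–Weiss)
E.g. (2,7,3,5,2) → sorted (2,2,3,5,7): b_i ≤ 2+i ∀i, a PF.

12288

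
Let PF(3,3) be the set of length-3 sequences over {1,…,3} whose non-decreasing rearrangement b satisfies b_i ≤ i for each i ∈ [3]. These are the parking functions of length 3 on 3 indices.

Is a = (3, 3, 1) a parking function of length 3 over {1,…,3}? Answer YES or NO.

Sorted: b = (1, 3, 3).
  b_1=1 ≤ 1
  b_2=3 > 2
  fails at i=2 ⇒ NO

NO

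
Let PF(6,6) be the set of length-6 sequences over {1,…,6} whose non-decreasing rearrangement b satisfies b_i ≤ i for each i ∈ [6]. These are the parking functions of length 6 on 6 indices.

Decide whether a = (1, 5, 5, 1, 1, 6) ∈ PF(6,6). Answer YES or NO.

Rearranged: b = (1, 1, 1, 5, 5, 6).
  b_1=1 ≤ 1
  b_2=1 ≤ 2
  b_3=1 ≤ 3
  b_4=5 > 4
  fails at i=4 ⇒ NO

NO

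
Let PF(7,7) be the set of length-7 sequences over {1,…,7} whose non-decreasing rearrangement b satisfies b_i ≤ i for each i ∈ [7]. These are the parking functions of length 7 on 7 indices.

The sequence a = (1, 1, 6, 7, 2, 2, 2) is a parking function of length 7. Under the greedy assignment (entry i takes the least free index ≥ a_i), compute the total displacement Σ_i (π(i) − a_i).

7

Σπ = 28 ({1..7} each once); Σa = 1+1+6+7+2+2+2 = 21; disp = 28−21 = 7.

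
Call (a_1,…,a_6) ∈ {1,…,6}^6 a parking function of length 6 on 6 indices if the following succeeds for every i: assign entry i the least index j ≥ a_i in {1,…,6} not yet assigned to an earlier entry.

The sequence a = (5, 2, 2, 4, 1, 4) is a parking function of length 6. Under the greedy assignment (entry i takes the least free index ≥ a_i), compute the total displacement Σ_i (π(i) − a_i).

Σπ = 6·7/2 = 21 (π permutes [6]); Σa = 5+2+2+4+1+4 = 18; disp = 21−18 = 3.

3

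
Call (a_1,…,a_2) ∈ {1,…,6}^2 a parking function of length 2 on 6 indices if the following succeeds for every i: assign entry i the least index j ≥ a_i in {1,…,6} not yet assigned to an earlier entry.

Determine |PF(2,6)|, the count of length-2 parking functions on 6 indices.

35

|PF| = (6+1−2)·(6+1)^{2−1} = 5·7 = 35
One tuple (2,4) → sorted (2,4): b_i ≤ 4+i ∀i, a PF.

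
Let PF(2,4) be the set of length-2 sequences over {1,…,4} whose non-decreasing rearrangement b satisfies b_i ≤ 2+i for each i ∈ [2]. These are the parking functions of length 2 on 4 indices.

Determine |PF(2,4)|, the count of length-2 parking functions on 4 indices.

|PF(2,4)| = (4−2+1)·(4+1)^(2−1) = 3·5 = 15 (Pollak)
E.g. (2,1) → sorted (1,2): b_i ≤ 2+i ∀i, a PF.

15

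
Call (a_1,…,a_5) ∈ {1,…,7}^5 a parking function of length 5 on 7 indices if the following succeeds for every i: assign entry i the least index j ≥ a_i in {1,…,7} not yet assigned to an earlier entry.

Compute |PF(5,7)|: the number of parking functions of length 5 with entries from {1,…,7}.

12288

Count = (7+1−5)·(7+1)^{5−1} = 3 · 4096 = 12288 [KW]
One tuple (3,5,3,1,2) → sorted (1,2,3,3,5): b_i ≤ 2+i ∀i, a PF.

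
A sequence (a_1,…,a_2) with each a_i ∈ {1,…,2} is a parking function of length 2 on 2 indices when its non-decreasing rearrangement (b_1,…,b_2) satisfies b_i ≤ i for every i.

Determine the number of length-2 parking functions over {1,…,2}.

|PF(2,2)| = (2+1−2)·(2+1)^{2−1} = 1·3 = 3
Check (2,1) → sorted (1,2): b_i ≤ i ∀i, a PF.

3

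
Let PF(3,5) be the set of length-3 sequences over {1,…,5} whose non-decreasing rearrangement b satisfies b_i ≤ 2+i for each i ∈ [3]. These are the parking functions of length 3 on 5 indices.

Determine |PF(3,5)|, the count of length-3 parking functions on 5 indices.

108

Count = (6−3)·6^(3−1) = 3×36 = 108 (Pollak)
One tuple (3,5,1) → sorted (1,3,5): b_i ≤ 2+i ∀i, a PF.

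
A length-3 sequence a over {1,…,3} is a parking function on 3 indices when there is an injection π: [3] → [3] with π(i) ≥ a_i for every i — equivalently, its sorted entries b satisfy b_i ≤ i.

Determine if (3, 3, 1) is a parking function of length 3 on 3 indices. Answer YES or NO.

NO

Order a: b = (1, 3, 3).
  b_1=1 ≤ 1
  b_2=3 > 2
  fails at i=2 ⇒ NO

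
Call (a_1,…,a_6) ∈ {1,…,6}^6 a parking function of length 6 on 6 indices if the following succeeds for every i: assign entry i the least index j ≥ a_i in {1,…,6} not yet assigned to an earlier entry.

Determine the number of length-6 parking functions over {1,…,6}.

16807

#PF = (6−6+1)·(6+1)^(6−1) = 1×16807 = 16807 (Konheim–Weiss)
Example (2,4,2,2,1,5) → sorted (1,2,2,2,4,5): b_i ≤ i ∀i, a PF.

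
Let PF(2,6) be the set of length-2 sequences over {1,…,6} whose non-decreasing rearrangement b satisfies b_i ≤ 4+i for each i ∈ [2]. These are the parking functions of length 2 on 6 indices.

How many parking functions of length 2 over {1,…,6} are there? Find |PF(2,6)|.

|PF| = (7−2)·7^(2−1) = 5 · 7 = 35 (Konheim–Weiss)
E.g. (1,4) → sorted (1,4): b_i ≤ 4+i ∀i, a PF.

35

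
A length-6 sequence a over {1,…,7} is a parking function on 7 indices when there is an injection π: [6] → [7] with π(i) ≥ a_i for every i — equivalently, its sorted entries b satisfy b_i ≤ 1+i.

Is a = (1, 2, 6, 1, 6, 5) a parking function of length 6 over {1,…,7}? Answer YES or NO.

YES

Rearranged: b = (1, 1, 2, 5, 6, 6).
  b_1=1 ≤ 2
  b_2=1 ≤ 3
  b_3=2 ≤ 4
  b_4=5 ≤ 5
  b_5=6 ≤ 6
  b_6=6 ≤ 7
All bounds hold ⇒ YES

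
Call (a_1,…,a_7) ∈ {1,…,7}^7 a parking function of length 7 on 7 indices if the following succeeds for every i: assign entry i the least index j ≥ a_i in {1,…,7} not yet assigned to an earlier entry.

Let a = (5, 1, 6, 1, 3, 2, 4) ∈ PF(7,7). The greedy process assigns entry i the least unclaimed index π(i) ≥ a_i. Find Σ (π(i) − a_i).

6

Σπ = 28 ({1..7} each once); Σa = 5+1+6+1+3+2+4 = 22; disp = 28−22 = 6.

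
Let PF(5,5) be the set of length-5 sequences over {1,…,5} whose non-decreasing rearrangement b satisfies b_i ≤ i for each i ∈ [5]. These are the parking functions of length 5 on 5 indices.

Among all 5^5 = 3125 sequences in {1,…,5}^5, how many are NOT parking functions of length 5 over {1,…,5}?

1829

Count = 1·6^4 = 1·1296 = 1296 (Konheim–Weiss)
Example (2,5,4,3,4) → sorted (2,3,4,4,5): b_1=2>1, not a PF.
So 3125 − 1296 = 1829 fail.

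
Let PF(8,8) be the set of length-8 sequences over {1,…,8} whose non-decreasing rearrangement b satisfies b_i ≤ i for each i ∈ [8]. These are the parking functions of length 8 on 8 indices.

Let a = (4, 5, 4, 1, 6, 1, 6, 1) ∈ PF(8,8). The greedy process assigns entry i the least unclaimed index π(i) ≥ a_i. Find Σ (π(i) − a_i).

8

Σπ = 8·9/2 = 36 (π permutes [8]); Σa = 4+5+4+1+6+1+6+1 = 28; disp = 36−28 = 8.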